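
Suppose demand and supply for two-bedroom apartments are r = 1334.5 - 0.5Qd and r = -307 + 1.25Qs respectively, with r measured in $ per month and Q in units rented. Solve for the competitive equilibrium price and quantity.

Solving each curve for Q: Qd = 2669 - 2r and Qs = 245.6 + 0.8r.
The market clears where 2669 - 2r = 245.6 + 0.8r. Rearranging, 2.8r = 2423.4, hence r* = 865.5.
Then Q* = 2669 - 2(865.5) = 938.

r* = 865.5, Q* = 938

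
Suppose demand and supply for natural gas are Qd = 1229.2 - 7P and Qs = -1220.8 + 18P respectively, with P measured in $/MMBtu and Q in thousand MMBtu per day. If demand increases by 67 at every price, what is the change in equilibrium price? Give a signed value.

ΔP = 2.68

Set Qd = Qs: 1229.2 - 7P = -1220.8 + 18P, so 2450 = 25P and P* = 98.
Then Q* = 1229.2 - 7(98) = 543.2.
After the shift, demand is Qd = 1296.2 - 7P.
The new intersection has 2517 = 25P, i.e. P = 100.68, Q = 591.44.
ΔP = 100.68 - 98 = 2.68.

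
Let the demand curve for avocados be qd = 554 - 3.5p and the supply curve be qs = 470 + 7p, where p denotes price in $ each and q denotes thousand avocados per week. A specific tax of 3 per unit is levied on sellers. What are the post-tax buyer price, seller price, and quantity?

With a tax of 3 on sellers, they supply based on the net price p_s = p_b - 3, so qs = 449 + 7p_b.
Market clearing requires 554 - 3.5p_b = 449 + 7p_b; hence 105 = 10.5p_b and p_b = 10.
So p_s = 7 and the quantity traded is q = 554 - 3.5(10) = 519.

p_b = 10, p_s = 7, q = 519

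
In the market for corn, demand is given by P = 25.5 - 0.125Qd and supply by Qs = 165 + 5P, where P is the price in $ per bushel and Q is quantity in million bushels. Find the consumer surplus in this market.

Consumer surplus = 2025

Solving each curve for Q: Qd = 204 - 8P.
Set Qd = Qs: 204 - 8P = 165 + 5P, so 39 = 13P and P* = 3.
Then Q* = 204 - 8(3) = 180.
Demand choke price (Qd = 0): P = 204/8 = 25.5. Consumer surplus = ½ × (25.5 - 3) × 180 = 2025.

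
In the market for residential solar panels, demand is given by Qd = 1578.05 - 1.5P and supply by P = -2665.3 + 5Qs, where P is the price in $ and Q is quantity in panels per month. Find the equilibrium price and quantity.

Solving each curve for Q: Qs = 533.06 + 0.2P.
At equilibrium Qd = Qs, so 1578.05 - 1.5P = 533.06 + 0.2P; collecting terms, 1044.99 = 1.7P and P* = 614.7.
Substitute back: Q* = 1578.05 - 1.5(614.7) = 656.

P* = 614.7, Q* = 656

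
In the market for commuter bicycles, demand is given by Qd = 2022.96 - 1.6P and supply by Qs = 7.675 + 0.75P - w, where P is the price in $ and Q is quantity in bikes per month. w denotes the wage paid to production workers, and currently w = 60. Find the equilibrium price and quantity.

P* = 883.1, Q* = 610

With w = 60, supply is Qs = -52.325 + 0.75P.
Equating demand and supply, 2022.96 - 1.6P = -52.325 + 0.75P gives 2.35P = 2075.285, so P* = 883.1.
Substitute back: Q* = 2022.96 - 1.6(883.1) = 610.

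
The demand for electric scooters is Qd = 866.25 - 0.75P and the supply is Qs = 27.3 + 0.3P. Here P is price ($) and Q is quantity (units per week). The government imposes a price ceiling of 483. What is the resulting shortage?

Shortage = 331.8

Evaluating both curves at the ceiling price 483 gives Qd = 504, Qs = 172.2.
Shortage = Qd - Qs = 504 - 172.2 = 331.8.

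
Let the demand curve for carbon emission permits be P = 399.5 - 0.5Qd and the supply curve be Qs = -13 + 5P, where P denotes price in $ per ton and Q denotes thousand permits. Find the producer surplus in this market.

Producer surplus = 32148.9

Inverting to quantity form: Qd = 799 - 2P.
At equilibrium Qd = Qs, so 799 - 2P = -13 + 5P; collecting terms, 812 = 7P and P* = 116.
Then Q* = 799 - 2(116) = 567.
Supply choke price (Qs = 0): P = 2.6. Producer surplus = ½ × (116 - 2.6) × 567 = 32148.9.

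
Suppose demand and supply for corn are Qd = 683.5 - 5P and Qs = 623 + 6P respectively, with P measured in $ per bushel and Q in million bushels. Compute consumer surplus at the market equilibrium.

Consumer surplus = 43033.6

At equilibrium Qd = Qs, so 683.5 - 5P = 623 + 6P; collecting terms, 60.5 = 11P and P* = 5.5.
From the demand curve, Q* = 683.5 - 5(5.5) = 656.
Demand choke price (Qd = 0): P = 683.5/5 = 136.7. Consumer surplus = ½ × (136.7 - 5.5) × 656 = 43033.6.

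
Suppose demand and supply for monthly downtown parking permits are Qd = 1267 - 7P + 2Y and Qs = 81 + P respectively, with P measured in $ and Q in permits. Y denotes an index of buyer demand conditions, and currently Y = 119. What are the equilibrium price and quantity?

With Y = 119, demand is Qd = 1505 - 7P.
At equilibrium Qd = Qs, so 1505 - 7P = 81 + P; collecting terms, 1424 = 8P and P* = 178.
From the demand curve, Q* = 1505 - 7(178) = 259.

P* = 178, Q* = 259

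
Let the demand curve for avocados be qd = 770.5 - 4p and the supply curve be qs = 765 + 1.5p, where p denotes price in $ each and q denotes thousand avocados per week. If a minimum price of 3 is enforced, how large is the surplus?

Surplus = 11

Evaluating both curves at the floor price 3 gives qd = 758.5, qs = 769.5.
Surplus = qs - qd = 769.5 - 758.5 = 11.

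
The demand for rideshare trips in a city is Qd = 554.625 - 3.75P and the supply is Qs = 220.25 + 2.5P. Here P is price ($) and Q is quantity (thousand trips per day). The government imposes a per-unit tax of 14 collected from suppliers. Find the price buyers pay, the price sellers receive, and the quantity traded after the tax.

Suppliers keep P_s = P_b - 14 per unit, so supply in terms of the buyer price is Qs = 185.25 + 2.5P_b.
Set Qd = Qs: 554.625 - 3.75P_b = 185.25 + 2.5P_b, so 369.375 = 6.25P_b and P_b = 59.1.
So P_s = 45.1 and the quantity traded is Q = 554.625 - 3.75(59.1) = 333.

P_b = 59.1, P_s = 45.1, Q = 333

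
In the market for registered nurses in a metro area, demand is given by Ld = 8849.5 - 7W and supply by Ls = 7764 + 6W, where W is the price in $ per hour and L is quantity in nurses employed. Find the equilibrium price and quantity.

W* = 83.5, L* = 8265

At equilibrium Ld = Ls, so 8849.5 - 7W = 7764 + 6W; collecting terms, 1085.5 = 13W and W* = 83.5.
Then L* = 8849.5 - 7(83.5) = 8265.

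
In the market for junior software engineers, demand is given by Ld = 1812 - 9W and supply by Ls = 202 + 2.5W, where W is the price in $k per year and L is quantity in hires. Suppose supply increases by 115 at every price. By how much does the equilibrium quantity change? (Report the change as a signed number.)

The market clears where 1812 - 9W = 202 + 2.5W. Rearranging, 11.5W = 1610, hence W* = 140.
Plugging W* into demand: L* = 1812 - 9(140) = 552.
After the shift, supply is Ls = 317 + 2.5W.
Re-solving, 11.5W = 1495 gives W = 130 and L = 642.
ΔL = 642 - 552 = 90.

ΔL = 90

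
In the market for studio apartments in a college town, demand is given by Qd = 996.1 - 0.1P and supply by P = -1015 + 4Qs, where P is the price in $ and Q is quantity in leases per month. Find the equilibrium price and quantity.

P* = 2121, Q* = 784

Rewriting in direct form: Qs = 253.75 + 0.25P.
The market clears where 996.1 - 0.1P = 253.75 + 0.25P. Rearranging, 0.35P = 742.35, hence P* = 2121.
Plugging P* into demand: Q* = 996.1 - 0.1(2121) = 784.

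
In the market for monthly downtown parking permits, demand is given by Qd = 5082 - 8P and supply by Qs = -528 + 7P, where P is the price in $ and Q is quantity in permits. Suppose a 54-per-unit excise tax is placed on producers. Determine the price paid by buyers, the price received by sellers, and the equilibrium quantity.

P_b = 399.2, P_s = 345.2, Q = 1888.4

With a tax of 54 on producers, they supply based on the net price P_s = P_b - 54, so Qs = -906 + 7P_b.
Equate demand and the shifted supply: 5082 - 8P_b = -906 + 7P_b, giving 15P_b = 5988, so P_b = 399.2.
So P_s = 345.2 and the quantity traded is Q = 5082 - 8(399.2) = 1888.4.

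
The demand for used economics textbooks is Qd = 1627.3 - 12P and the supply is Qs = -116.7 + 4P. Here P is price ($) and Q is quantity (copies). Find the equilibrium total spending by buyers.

Set Qd = Qs: 1627.3 - 12P = -116.7 + 4P, so 1744 = 16P and P* = 109.
Plugging P* into demand: Q* = 1627.3 - 12(109) = 319.3.
Total spending by buyers = P* × Q* = 109 × 319.3 = 34803.7.

Total spending by buyers = 34803.7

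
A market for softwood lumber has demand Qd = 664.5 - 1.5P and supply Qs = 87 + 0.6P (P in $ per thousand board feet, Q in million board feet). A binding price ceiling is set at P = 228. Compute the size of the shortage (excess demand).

Shortage = 98.7

With P fixed at 228, quantity demanded is 322.5 and quantity supplied is 223.8.
Shortage = Qd - Qs = 322.5 - 223.8 = 98.7.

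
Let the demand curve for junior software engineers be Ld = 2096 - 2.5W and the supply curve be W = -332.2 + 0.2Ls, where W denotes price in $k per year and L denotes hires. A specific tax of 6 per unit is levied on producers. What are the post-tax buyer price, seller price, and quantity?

W_b = 62, W_s = 56, L = 1941

Solving each curve for L: Ls = 1661 + 5W.
Producers keep W_s = W_b - 6 per unit, so supply in terms of the buyer price is Ls = 1631 + 5W_b.
Set Ld = Ls: 2096 - 2.5W_b = 1631 + 5W_b, so 465 = 7.5W_b and W_b = 62.
Then W_s = 62 - 6 = 56 and L = 2096 - 2.5(62) = 1941.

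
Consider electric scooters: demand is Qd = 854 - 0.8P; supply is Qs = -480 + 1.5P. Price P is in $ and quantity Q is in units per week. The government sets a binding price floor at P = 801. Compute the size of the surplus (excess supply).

Surplus = 508.3

Evaluating both curves at the floor price 801 gives Qd = 213.2, Qs = 721.5.
Surplus = Qs - Qd = 721.5 - 213.2 = 508.3.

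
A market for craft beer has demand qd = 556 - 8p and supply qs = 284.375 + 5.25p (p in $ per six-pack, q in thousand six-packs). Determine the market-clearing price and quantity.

p* = 20.5, q* = 392

Set qd = qs: 556 - 8p = 284.375 + 5.25p, so 271.625 = 13.25p and p* = 20.5.
From the demand curve, q* = 556 - 8(20.5) = 392.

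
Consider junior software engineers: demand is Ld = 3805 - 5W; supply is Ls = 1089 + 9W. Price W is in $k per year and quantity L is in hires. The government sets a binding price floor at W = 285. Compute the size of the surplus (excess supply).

At W = 285: Ld = 2380 and Ls = 3654.
Surplus = Ls - Ld = 3654 - 2380 = 1274.

Surplus = 1274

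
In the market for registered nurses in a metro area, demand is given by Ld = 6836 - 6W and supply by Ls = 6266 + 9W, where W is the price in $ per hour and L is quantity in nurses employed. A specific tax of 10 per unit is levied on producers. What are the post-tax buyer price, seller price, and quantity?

With a tax of 10 on producers, they supply based on the net price W_s = W_b - 10, so Ls = 6176 + 9W_b.
Set Ld = Ls: 6836 - 6W_b = 6176 + 9W_b, so 660 = 15W_b and W_b = 44.
So W_s = 34 and the quantity traded is L = 6836 - 6(44) = 6572.

W_b = 44, W_s = 34, L = 6572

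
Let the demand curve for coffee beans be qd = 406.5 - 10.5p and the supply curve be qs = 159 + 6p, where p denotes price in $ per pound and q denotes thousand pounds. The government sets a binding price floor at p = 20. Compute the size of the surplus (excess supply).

At p = 20: qd = 196.5 and qs = 279.
Surplus = qs - qd = 279 - 196.5 = 82.5.

Surplus = 82.5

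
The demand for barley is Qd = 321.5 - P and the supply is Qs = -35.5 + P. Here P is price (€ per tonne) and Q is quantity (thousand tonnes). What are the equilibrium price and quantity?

P* = 178.5, Q* = 143

Set Qd = Qs: 321.5 - P = -35.5 + P, so 357 = 2P and P* = 178.5.
From the demand curve, Q* = 321.5 - 178.5 = 143.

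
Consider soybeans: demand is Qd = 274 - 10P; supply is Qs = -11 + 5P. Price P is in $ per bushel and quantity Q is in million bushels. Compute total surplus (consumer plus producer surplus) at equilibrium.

Total surplus = 1058.4

At equilibrium Qd = Qs, so 274 - 10P = -11 + 5P; collecting terms, 285 = 15P and P* = 19.
From the demand curve, Q* = 274 - 10(19) = 84.
Demand choke price = 27.4; supply choke price = 2.2. CS = ½(27.4 - 19)(84) = 352.8; PS = ½(19 - 2.2)(84) = 705.6. Total surplus = 1058.4.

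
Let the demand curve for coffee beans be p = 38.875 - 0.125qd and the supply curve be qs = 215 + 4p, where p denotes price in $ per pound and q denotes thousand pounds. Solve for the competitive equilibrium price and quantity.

p* = 8, q* = 247

Solving each curve for q: qd = 311 - 8p.
Equating demand and supply, 311 - 8p = 215 + 4p gives 12p = 96, so p* = 8.
From the demand curve, q* = 311 - 8(8) = 247.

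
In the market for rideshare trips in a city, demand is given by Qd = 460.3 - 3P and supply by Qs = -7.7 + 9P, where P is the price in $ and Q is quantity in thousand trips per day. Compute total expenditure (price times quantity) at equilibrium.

At equilibrium Qd = Qs, so 460.3 - 3P = -7.7 + 9P; collecting terms, 468 = 12P and P* = 39.
Then Q* = 460.3 - 3(39) = 343.3.
Total expenditure = P* × Q* = 39 × 343.3 = 13388.7.

Total expenditure = 13388.7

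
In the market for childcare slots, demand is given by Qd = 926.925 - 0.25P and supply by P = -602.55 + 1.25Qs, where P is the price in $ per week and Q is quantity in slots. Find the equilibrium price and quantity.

P* = 423.7, Q* = 821

Inverting to quantity form: Qs = 482.04 + 0.8P.
Equating demand and supply, 926.925 - 0.25P = 482.04 + 0.8P gives 1.05P = 444.885, so P* = 423.7.
Substitute back: Q* = 926.925 - 0.25(423.7) = 821.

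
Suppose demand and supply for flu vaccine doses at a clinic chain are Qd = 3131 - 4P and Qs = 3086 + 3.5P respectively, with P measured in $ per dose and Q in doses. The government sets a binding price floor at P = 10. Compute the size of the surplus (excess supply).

Evaluating both curves at the floor price 10 gives Qd = 3091, Qs = 3121.
Surplus = Qs - Qd = 3121 - 3091 = 30.

Surplus = 30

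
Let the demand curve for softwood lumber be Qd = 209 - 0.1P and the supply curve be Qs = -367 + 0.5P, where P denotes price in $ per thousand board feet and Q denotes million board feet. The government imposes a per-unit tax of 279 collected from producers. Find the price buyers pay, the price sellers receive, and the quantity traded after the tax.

The tax drives a wedge P_b - P_s = 279. Substituting P_s = P_b - 279 into supply: Qs = -506.5 + 0.5P_b.
Market clearing requires 209 - 0.1P_b = -506.5 + 0.5P_b; hence 715.5 = 0.6P_b and P_b = 1192.5.
So P_s = 913.5 and the quantity traded is Q = 209 - 0.1(1192.5) = 89.75.

P_b = 1192.5, P_s = 913.5, Q = 89.75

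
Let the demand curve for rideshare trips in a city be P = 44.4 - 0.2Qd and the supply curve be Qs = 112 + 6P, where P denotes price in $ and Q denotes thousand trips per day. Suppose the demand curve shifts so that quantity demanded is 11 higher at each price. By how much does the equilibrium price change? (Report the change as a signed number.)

ΔP = 1

Solving each curve for Q: Qd = 222 - 5P.
The market clears where 222 - 5P = 112 + 6P. Rearranging, 11P = 110, hence P* = 10.
Plugging P* into demand: Q* = 222 - 5(10) = 172.
After the shift, demand is Qd = 233 - 5P.
Re-solving, 11P = 121 gives P = 11 and Q = 178.
ΔP = 11 - 10 = 1.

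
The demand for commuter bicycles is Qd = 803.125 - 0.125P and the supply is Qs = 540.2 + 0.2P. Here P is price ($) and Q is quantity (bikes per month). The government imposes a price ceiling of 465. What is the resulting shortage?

Shortage = 111.8

Evaluating both curves at the ceiling price 465 gives Qd = 745, Qs = 633.2.
Shortage = Qd - Qs = 745 - 633.2 = 111.8.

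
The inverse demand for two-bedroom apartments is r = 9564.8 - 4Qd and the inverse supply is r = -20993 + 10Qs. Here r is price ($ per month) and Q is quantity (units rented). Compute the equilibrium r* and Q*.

Inverting to quantity form: Qd = 2391.2 - 0.25r and Qs = 2099.3 + 0.1r.
Set Qd = Qs: 2391.2 - 0.25r = 2099.3 + 0.1r, so 291.9 = 0.35r and r* = 834.
Plugging r* into demand: Q* = 2391.2 - 0.25(834) = 2182.7.

r* = 834, Q* = 2182.7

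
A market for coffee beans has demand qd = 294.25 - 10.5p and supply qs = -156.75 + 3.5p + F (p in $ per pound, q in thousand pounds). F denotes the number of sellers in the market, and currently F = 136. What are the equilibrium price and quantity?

With F = 136, supply is qs = -20.75 + 3.5p.
Set qd = qs: 294.25 - 10.5p = -20.75 + 3.5p, so 315 = 14p and p* = 22.5.
From the demand curve, q* = 294.25 - 10.5(22.5) = 58.

p* = 22.5, q* = 58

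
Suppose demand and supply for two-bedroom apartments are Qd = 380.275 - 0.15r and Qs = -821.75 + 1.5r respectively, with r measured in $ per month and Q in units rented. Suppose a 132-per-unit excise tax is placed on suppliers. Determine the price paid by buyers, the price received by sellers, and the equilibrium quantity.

r_b = 848.5, r_s = 716.5, Q = 253

The tax drives a wedge r_b - r_s = 132. Substituting r_s = r_b - 132 into supply: Qs = -1019.75 + 1.5r_b.
Equate demand and the shifted supply: 380.275 - 0.15r_b = -1019.75 + 1.5r_b, giving 1.65r_b = 1400.025, so r_b = 848.5.
Then r_s = 848.5 - 132 = 716.5 and Q = 380.275 - 0.15(848.5) = 253.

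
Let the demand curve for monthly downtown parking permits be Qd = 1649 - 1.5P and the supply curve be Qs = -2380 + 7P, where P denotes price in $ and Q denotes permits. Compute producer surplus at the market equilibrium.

Producer surplus = 62846

At equilibrium Qd = Qs, so 1649 - 1.5P = -2380 + 7P; collecting terms, 4029 = 8.5P and P* = 474.
From the demand curve, Q* = 1649 - 1.5(474) = 938.
Supply choke price (Qs = 0): P = 340. Producer surplus = ½ × (474 - 340) × 938 = 62846.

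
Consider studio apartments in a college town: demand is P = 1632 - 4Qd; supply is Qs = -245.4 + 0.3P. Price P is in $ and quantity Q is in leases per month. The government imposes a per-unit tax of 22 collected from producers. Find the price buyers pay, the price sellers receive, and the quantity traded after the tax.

In direct form, Qd = 408 - 0.25P.
With a tax of 22 on producers, they supply based on the net price P_s = P_b - 22, so Qs = -252 + 0.3P_b.
Set Qd = Qs: 408 - 0.25P_b = -252 + 0.3P_b, so 660 = 0.55P_b and P_b = 1200.
Then P_s = 1200 - 22 = 1178 and Q = 408 - 0.25(1200) = 108.

P_b = 1200, P_s = 1178, Q = 108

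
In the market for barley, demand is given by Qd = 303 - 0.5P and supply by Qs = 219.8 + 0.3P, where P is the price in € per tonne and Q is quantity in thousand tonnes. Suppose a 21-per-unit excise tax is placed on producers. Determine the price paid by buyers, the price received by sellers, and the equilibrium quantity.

With a tax of 21 on producers, they supply based on the net price P_s = P_b - 21, so Qs = 213.5 + 0.3P_b.
Equate demand and the shifted supply: 303 - 0.5P_b = 213.5 + 0.3P_b, giving 0.8P_b = 89.5, so P_b = 111.875.
Then P_s = 111.875 - 21 = 90.875 and Q = 303 - 0.5(111.875) = 247.0625.

P_b = 111.875, P_s = 90.875, Q = 247.0625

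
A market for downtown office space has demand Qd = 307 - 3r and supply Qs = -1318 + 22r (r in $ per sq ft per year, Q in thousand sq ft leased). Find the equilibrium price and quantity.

r* = 65, Q* = 112

Set Qd = Qs: 307 - 3r = -1318 + 22r, so 1625 = 25r and r* = 65.
Plugging r* into demand: Q* = 307 - 3(65) = 112.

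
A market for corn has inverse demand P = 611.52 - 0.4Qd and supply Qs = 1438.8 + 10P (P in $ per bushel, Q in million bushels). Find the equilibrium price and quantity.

P* = 7.2, Q* = 1510.8

Solving each curve for Q: Qd = 1528.8 - 2.5P.
At equilibrium Qd = Qs, so 1528.8 - 2.5P = 1438.8 + 10P; collecting terms, 90 = 12.5P and P* = 7.2.
From the demand curve, Q* = 1528.8 - 2.5(7.2) = 1510.8.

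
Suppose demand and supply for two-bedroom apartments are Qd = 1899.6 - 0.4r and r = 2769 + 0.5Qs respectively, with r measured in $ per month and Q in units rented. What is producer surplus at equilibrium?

Producer surplus = 108900

Inverting to quantity form: Qs = -5538 + 2r.
At equilibrium Qd = Qs, so 1899.6 - 0.4r = -5538 + 2r; collecting terms, 7437.6 = 2.4r and r* = 3099.
Plugging r* into demand: Q* = 1899.6 - 0.4(3099) = 660.
Supply choke price (Qs = 0): r = 2769. Producer surplus = ½ × (3099 - 2769) × 660 = 108900.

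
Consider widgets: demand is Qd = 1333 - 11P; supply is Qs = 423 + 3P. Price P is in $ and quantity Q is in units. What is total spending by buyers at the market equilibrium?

Total spending by buyers = 40170

At equilibrium Qd = Qs, so 1333 - 11P = 423 + 3P; collecting terms, 910 = 14P and P* = 65.
Then Q* = 1333 - 11(65) = 618.
Total spending by buyers = P* × Q* = 65 × 618 = 40170.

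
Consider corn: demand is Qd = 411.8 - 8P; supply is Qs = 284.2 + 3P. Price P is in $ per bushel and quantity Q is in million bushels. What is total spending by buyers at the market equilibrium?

The market clears where 411.8 - 8P = 284.2 + 3P. Rearranging, 11P = 127.6, hence P* = 11.6.
Plugging P* into demand: Q* = 411.8 - 8(11.6) = 319.
Total spending by buyers = P* × Q* = 11.6 × 319 = 3700.4.

Total spending by buyers = 3700.4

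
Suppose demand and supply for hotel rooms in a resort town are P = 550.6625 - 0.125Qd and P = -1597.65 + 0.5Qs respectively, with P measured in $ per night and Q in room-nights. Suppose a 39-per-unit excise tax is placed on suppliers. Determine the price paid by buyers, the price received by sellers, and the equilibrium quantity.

P_b = 128.8, P_s = 89.8, Q = 3374.9

Inverting to quantity form: Qd = 4405.3 - 8P and Qs = 3195.3 + 2P.
The tax drives a wedge P_b - P_s = 39. Substituting P_s = P_b - 39 into supply: Qs = 3117.3 + 2P_b.
Market clearing requires 4405.3 - 8P_b = 3117.3 + 2P_b; hence 1288 = 10P_b and P_b = 128.8.
Then P_s = 128.8 - 39 = 89.8 and Q = 4405.3 - 8(128.8) = 3374.9.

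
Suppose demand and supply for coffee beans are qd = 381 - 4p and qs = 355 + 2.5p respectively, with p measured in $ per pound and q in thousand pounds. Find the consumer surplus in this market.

At equilibrium qd = qs, so 381 - 4p = 355 + 2.5p; collecting terms, 26 = 6.5p and p* = 4.
Plugging p* into demand: q* = 381 - 4(4) = 365.
Demand choke price (qd = 0): p = 381/4 = 95.25. Consumer surplus = ½ × (95.25 - 4) × 365 = 16653.125.

Consumer surplus = 16653.125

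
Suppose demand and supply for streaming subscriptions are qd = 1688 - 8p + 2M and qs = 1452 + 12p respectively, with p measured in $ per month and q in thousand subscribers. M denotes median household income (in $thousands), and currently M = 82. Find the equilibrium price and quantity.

p* = 20, q* = 1692

With M = 82, demand is qd = 1852 - 8p.
The market clears where 1852 - 8p = 1452 + 12p. Rearranging, 20p = 400, hence p* = 20.
Then q* = 1852 - 8(20) = 1692.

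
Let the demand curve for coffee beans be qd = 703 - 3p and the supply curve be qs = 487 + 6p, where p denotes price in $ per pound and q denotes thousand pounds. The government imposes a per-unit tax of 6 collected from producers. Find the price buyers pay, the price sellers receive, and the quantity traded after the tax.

p_b = 28, p_s = 22, q = 619

Producers keep p_s = p_b - 6 per unit, so supply in terms of the buyer price is qs = 451 + 6p_b.
Set qd = qs: 703 - 3p_b = 451 + 6p_b, so 252 = 9p_b and p_b = 28.
So p_s = 22 and the quantity traded is q = 703 - 3(28) = 619.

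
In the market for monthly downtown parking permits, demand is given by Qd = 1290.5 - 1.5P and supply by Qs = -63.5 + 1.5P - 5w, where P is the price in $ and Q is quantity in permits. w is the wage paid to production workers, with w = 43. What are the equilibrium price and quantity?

With w = 43, supply is Qs = -278.5 + 1.5P.
Equating demand and supply, 1290.5 - 1.5P = -278.5 + 1.5P gives 3P = 1569, so P* = 523.
From the demand curve, Q* = 1290.5 - 1.5(523) = 506.

P* = 523, Q* = 506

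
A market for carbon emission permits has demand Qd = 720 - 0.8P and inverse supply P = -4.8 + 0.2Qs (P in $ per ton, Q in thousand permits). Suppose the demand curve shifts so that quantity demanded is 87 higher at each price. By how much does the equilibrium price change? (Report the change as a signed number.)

Inverting to quantity form: Qs = 24 + 5P.
At equilibrium Qd = Qs, so 720 - 0.8P = 24 + 5P; collecting terms, 696 = 5.8P and P* = 120.
Plugging P* into demand: Q* = 720 - 0.8(120) = 624.
After the shift, demand is Qd = 807 - 0.8P.
Re-solving, 5.8P = 783 gives P = 135 and Q = 699.
ΔP = 135 - 120 = 15.

ΔP = 15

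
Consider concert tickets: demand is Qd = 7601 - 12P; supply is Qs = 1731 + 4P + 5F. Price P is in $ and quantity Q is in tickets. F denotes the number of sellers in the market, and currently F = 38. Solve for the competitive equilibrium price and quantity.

With F = 38, supply is Qs = 1921 + 4P.
The market clears where 7601 - 12P = 1921 + 4P. Rearranging, 16P = 5680, hence P* = 355.
From the demand curve, Q* = 7601 - 12(355) = 3341.

P* = 355, Q* = 3341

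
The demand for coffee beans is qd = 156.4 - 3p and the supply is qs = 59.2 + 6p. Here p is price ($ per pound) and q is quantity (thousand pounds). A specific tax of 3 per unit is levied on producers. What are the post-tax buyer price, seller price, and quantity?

p_b = 12.8, p_s = 9.8, q = 118

Producers keep p_s = p_b - 3 per unit, so supply in terms of the buyer price is qs = 41.2 + 6p_b.
Equate demand and the shifted supply: 156.4 - 3p_b = 41.2 + 6p_b, giving 9p_b = 115.2, so p_b = 12.8.
Then p_s = 12.8 - 3 = 9.8 and q = 156.4 - 3(12.8) = 118.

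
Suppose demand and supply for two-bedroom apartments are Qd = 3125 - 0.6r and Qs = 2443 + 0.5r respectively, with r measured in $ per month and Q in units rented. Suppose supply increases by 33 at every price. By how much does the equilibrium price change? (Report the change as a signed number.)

Δr = -30

Set Qd = Qs: 3125 - 0.6r = 2443 + 0.5r, so 682 = 1.1r and r* = 620.
From the demand curve, Q* = 3125 - 0.6(620) = 2753.
After the shift, supply is Qs = 2476 + 0.5r.
New equilibrium: 649 = 1.1r, so r = 590 and Q = 2771.
Δr = 590 - 620 = -30.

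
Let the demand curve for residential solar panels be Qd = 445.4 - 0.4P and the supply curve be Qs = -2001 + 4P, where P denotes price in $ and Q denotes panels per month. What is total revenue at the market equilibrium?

Total revenue = 123988

The market clears where 445.4 - 0.4P = -2001 + 4P. Rearranging, 4.4P = 2446.4, hence P* = 556.
From the demand curve, Q* = 445.4 - 0.4(556) = 223.
Total revenue = P* × Q* = 556 × 223 = 123988.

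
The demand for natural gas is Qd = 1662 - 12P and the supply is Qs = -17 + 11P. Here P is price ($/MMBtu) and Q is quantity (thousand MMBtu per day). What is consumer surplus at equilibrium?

The market clears where 1662 - 12P = -17 + 11P. Rearranging, 23P = 1679, hence P* = 73.
Then Q* = 1662 - 12(73) = 786.
Demand choke price (Qd = 0): P = 1662/12 = 138.5. Consumer surplus = ½ × (138.5 - 73) × 786 = 25741.5.

Consumer surplus = 25741.5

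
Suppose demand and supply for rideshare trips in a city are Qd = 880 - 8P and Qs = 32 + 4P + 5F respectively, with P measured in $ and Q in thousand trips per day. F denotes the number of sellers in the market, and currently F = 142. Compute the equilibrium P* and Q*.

P* = 11.5, Q* = 788

With F = 142, supply is Qs = 742 + 4P.
The market clears where 880 - 8P = 742 + 4P. Rearranging, 12P = 138, hence P* = 11.5.
From the demand curve, Q* = 880 - 8(11.5) = 788.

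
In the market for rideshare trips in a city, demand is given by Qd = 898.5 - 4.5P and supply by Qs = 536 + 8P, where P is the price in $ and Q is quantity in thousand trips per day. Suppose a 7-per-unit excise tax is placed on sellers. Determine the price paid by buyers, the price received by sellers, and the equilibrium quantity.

P_b = 33.48, P_s = 26.48, Q = 747.84

The tax drives a wedge P_b - P_s = 7. Substituting P_s = P_b - 7 into supply: Qs = 480 + 8P_b.
Equate demand and the shifted supply: 898.5 - 4.5P_b = 480 + 8P_b, giving 12.5P_b = 418.5, so P_b = 33.48.
So P_s = 26.48 and the quantity traded is Q = 898.5 - 4.5(33.48) = 747.84.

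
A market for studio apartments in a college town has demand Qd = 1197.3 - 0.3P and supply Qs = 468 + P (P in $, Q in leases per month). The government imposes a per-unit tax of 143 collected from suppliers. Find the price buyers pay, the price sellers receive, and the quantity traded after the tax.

P_b = 671, P_s = 528, Q = 996

Suppliers keep P_s = P_b - 143 per unit, so supply in terms of the buyer price is Qs = 325 + P_b.
Market clearing requires 1197.3 - 0.3P_b = 325 + P_b; hence 872.3 = 1.3P_b and P_b = 671.
So P_s = 528 and the quantity traded is Q = 1197.3 - 0.3(671) = 996.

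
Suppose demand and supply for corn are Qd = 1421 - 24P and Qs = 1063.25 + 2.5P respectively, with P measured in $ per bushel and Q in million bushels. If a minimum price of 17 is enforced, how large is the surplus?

At P = 17: Qd = 1013 and Qs = 1105.75.
Surplus = Qs - Qd = 1105.75 - 1013 = 92.75.

Surplus = 92.75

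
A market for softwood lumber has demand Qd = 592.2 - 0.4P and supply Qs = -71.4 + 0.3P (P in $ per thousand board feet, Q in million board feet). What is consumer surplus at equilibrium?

Consumer surplus = 56711.25

At equilibrium Qd = Qs, so 592.2 - 0.4P = -71.4 + 0.3P; collecting terms, 663.6 = 0.7P and P* = 948.
Plugging P* into demand: Q* = 592.2 - 0.4(948) = 213.
Demand choke price (Qd = 0): P = 592.2/0.4 = 1480.5. Consumer surplus = ½ × (1480.5 - 948) × 213 = 56711.25.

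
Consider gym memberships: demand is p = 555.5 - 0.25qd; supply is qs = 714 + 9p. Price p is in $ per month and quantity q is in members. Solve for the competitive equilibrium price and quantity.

In direct form, qd = 2222 - 4p.
Set qd = qs: 2222 - 4p = 714 + 9p, so 1508 = 13p and p* = 116.
Substitute back: q* = 2222 - 4(116) = 1758.

p* = 116, q* = 1758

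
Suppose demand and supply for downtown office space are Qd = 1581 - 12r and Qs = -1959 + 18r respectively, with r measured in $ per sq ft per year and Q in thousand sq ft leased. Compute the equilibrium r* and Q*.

r* = 118, Q* = 165

Equating demand and supply, 1581 - 12r = -1959 + 18r gives 30r = 3540, so r* = 118.
From the demand curve, Q* = 1581 - 12(118) = 165.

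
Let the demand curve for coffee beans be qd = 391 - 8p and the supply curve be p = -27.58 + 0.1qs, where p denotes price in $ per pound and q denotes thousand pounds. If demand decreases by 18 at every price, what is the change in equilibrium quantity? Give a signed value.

Solving each curve for q: qs = 275.8 + 10p.
The market clears where 391 - 8p = 275.8 + 10p. Rearranging, 18p = 115.2, hence p* = 6.4.
Then q* = 391 - 8(6.4) = 339.8.
After the shift, demand is qd = 373 - 8p.
New equilibrium: 97.2 = 18p, so p = 5.4 and q = 329.8.
Δq = 329.8 - 339.8 = -10.

Δq = -10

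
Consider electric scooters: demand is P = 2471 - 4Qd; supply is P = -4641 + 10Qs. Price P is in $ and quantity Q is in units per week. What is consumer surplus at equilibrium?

In direct form, Qd = 617.75 - 0.25P and Qs = 464.1 + 0.1P.
Set Qd = Qs: 617.75 - 0.25P = 464.1 + 0.1P, so 153.65 = 0.35P and P* = 439.
Substitute back: Q* = 617.75 - 0.25(439) = 508.
Demand choke price (Qd = 0): P = 617.75/0.25 = 2471. Consumer surplus = ½ × (2471 - 439) × 508 = 516128.

Consumer surplus = 516128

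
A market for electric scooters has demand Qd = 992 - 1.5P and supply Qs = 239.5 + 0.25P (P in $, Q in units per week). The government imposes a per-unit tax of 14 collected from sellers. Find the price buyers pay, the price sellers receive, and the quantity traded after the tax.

With a tax of 14 on sellers, they supply based on the net price P_s = P_b - 14, so Qs = 236 + 0.25P_b.
Market clearing requires 992 - 1.5P_b = 236 + 0.25P_b; hence 756 = 1.75P_b and P_b = 432.
So P_s = 418 and the quantity traded is Q = 992 - 1.5(432) = 344.

P_b = 432, P_s = 418, Q = 344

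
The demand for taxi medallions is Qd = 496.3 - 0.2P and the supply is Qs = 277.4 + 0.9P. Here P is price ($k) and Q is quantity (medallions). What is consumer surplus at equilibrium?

Consumer surplus = 520980.625

The market clears where 496.3 - 0.2P = 277.4 + 0.9P. Rearranging, 1.1P = 218.9, hence P* = 199.
Then Q* = 496.3 - 0.2(199) = 456.5.
Demand choke price (Qd = 0): P = 496.3/0.2 = 2481.5. Consumer surplus = ½ × (2481.5 - 199) × 456.5 = 520980.625.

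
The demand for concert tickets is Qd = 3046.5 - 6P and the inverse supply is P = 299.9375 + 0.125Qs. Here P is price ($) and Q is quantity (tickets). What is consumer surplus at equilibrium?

Consumer surplus = 42304.6875

In direct form, Qs = -2399.5 + 8P.
At equilibrium Qd = Qs, so 3046.5 - 6P = -2399.5 + 8P; collecting terms, 5446 = 14P and P* = 389.
Then Q* = 3046.5 - 6(389) = 712.5.
Demand choke price (Qd = 0): P = 3046.5/6 = 507.75. Consumer surplus = ½ × (507.75 - 389) × 712.5 = 42304.6875.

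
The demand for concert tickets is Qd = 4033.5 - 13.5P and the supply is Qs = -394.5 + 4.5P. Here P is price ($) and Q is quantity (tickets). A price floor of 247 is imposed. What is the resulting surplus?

Evaluating both curves at the floor price 247 gives Qd = 699, Qs = 717.
Surplus = Qs - Qd = 717 - 699 = 18.

Surplus = 18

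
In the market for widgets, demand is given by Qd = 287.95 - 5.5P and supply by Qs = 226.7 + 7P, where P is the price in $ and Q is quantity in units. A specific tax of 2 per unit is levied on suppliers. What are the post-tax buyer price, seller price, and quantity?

P_b = 6.02, P_s = 4.02, Q = 254.84

Suppliers keep P_s = P_b - 2 per unit, so supply in terms of the buyer price is Qs = 212.7 + 7P_b.
Market clearing requires 287.95 - 5.5P_b = 212.7 + 7P_b; hence 75.25 = 12.5P_b and P_b = 6.02.
So P_s = 4.02 and the quantity traded is Q = 287.95 - 5.5(6.02) = 254.84.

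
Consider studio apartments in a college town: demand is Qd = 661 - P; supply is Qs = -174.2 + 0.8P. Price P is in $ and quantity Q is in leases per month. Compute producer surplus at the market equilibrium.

Producer surplus = 24255.625

Equating demand and supply, 661 - P = -174.2 + 0.8P gives 1.8P = 835.2, so P* = 464.
From the demand curve, Q* = 661 - 464 = 197.
Supply choke price (Qs = 0): P = 217.75. Producer surplus = ½ × (464 - 217.75) × 197 = 24255.625.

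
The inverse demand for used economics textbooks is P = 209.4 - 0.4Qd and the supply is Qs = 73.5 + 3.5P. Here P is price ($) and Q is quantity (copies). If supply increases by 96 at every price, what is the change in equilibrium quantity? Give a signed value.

ΔQ = 40

In direct form, Qd = 523.5 - 2.5P.
At equilibrium Qd = Qs, so 523.5 - 2.5P = 73.5 + 3.5P; collecting terms, 450 = 6P and P* = 75.
Then Q* = 523.5 - 2.5(75) = 336.
After the shift, supply is Qs = 169.5 + 3.5P.
New equilibrium: 354 = 6P, so P = 59 and Q = 376.
ΔQ = 376 - 336 = 40.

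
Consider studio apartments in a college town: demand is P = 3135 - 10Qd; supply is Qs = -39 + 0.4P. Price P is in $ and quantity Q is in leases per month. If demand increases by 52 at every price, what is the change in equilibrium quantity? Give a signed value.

ΔQ = 41.6

Rewriting in direct form: Qd = 313.5 - 0.1P.
Set Qd = Qs: 313.5 - 0.1P = -39 + 0.4P, so 352.5 = 0.5P and P* = 705.
Substitute back: Q* = 313.5 - 0.1(705) = 243.
After the shift, demand is Qd = 365.5 - 0.1P.
New equilibrium: 404.5 = 0.5P, so P = 809 and Q = 284.6.
ΔQ = 284.6 - 243 = 41.6.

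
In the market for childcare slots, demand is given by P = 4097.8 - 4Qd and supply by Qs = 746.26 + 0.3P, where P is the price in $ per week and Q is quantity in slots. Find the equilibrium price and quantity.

P* = 505.8, Q* = 898

Solving each curve for Q: Qd = 1024.45 - 0.25P.
Equating demand and supply, 1024.45 - 0.25P = 746.26 + 0.3P gives 0.55P = 278.19, so P* = 505.8.
Substitute back: Q* = 1024.45 - 0.25(505.8) = 898.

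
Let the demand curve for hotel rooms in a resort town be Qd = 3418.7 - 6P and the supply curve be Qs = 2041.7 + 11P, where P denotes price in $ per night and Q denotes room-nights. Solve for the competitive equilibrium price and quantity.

P* = 81, Q* = 2932.7

The market clears where 3418.7 - 6P = 2041.7 + 11P. Rearranging, 17P = 1377, hence P* = 81.
From the demand curve, Q* = 3418.7 - 6(81) = 2932.7.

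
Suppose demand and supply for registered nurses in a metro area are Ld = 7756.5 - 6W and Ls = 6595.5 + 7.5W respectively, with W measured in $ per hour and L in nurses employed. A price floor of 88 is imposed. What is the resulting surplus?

Evaluating both curves at the floor price 88 gives Ld = 7228.5, Ls = 7255.5.
Surplus = Ls - Ld = 7255.5 - 7228.5 = 27.

Surplus = 27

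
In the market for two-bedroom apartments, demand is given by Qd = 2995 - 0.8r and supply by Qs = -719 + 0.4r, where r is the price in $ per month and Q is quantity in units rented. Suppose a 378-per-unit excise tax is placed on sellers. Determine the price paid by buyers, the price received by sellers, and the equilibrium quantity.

r_b = 3221, r_s = 2843, Q = 418.2

The tax drives a wedge r_b - r_s = 378. Substituting r_s = r_b - 378 into supply: Qs = -870.2 + 0.4r_b.
Market clearing requires 2995 - 0.8r_b = -870.2 + 0.4r_b; hence 3865.2 = 1.2r_b and r_b = 3221.
So r_s = 2843 and the quantity traded is Q = 2995 - 0.8(3221) = 418.2.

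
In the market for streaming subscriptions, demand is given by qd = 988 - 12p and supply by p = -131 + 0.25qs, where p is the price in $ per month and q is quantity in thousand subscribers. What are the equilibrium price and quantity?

In direct form, qs = 524 + 4p.
The market clears where 988 - 12p = 524 + 4p. Rearranging, 16p = 464, hence p* = 29.
Substitute back: q* = 988 - 12(29) = 640.

p* = 29, q* = 640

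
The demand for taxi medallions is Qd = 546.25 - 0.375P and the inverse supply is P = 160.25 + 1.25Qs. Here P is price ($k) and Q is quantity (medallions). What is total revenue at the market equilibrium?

In direct form, Qs = -128.2 + 0.8P.
At equilibrium Qd = Qs, so 546.25 - 0.375P = -128.2 + 0.8P; collecting terms, 674.45 = 1.175P and P* = 574.
From the demand curve, Q* = 546.25 - 0.375(574) = 331.
Total revenue = P* × Q* = 574 × 331 = 189994.

Total revenue = 189994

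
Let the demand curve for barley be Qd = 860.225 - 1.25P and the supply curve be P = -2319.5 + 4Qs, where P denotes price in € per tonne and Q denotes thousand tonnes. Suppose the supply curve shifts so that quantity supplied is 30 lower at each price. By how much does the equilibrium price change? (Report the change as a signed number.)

ΔP = 20

Inverting to quantity form: Qs = 579.875 + 0.25P.
Set Qd = Qs: 860.225 - 1.25P = 579.875 + 0.25P, so 280.35 = 1.5P and P* = 186.9.
Plugging P* into demand: Q* = 860.225 - 1.25(186.9) = 626.6.
After the shift, supply is Qs = 549.875 + 0.25P.
Re-solving, 1.5P = 310.35 gives P = 206.9 and Q = 601.6.
ΔP = 206.9 - 186.9 = 20.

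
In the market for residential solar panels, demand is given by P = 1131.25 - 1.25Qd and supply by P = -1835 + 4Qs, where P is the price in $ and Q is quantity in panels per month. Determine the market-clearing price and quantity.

Rewriting in direct form: Qd = 905 - 0.8P and Qs = 458.75 + 0.25P.
The market clears where 905 - 0.8P = 458.75 + 0.25P. Rearranging, 1.05P = 446.25, hence P* = 425.
Substitute back: Q* = 905 - 0.8(425) = 565.

P* = 425, Q* = 565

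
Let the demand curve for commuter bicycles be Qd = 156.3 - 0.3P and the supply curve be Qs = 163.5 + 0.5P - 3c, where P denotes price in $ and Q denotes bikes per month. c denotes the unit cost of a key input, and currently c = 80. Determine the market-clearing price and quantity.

With c = 80, supply is Qs = -76.5 + 0.5P.
Equating demand and supply, 156.3 - 0.3P = -76.5 + 0.5P gives 0.8P = 232.8, so P* = 291.
From the demand curve, Q* = 156.3 - 0.3(291) = 69.

P* = 291, Q* = 69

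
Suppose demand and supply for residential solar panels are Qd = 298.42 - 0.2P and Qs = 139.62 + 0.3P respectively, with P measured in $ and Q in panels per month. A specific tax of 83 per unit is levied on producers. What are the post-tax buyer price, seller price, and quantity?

P_b = 367.4, P_s = 284.4, Q = 224.94

The tax drives a wedge P_b - P_s = 83. Substituting P_s = P_b - 83 into supply: Qs = 114.72 + 0.3P_b.
Equate demand and the shifted supply: 298.42 - 0.2P_b = 114.72 + 0.3P_b, giving 0.5P_b = 183.7, so P_b = 367.4.
Then P_s = 367.4 - 83 = 284.4 and Q = 298.42 - 0.2(367.4) = 224.94.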